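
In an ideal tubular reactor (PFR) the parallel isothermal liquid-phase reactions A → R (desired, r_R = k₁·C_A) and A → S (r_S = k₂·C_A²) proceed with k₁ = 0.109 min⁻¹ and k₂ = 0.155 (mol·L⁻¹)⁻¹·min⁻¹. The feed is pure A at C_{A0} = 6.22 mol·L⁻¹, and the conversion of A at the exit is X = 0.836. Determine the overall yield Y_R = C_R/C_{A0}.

0.157

C_A = C_{A0}(1−X) = 1.020 mol·L⁻¹.
Along a PFR/batch, dC_R/dC_A = −r_R/(r_R+r_S) = −k₁/(k₁+k₂·C_A).
Integrating from C_{A0} to C_A: C_R = (0.109/0.155)·ln[(0.109+0.155·6.22)/(0.109+0.155·1.02)] = 0.7032·ln(1.073/0.2671) = 0.9779 mol·L⁻¹.
Y_R = C_R/C_{A0} = 0.9779/6.22 = 0.157.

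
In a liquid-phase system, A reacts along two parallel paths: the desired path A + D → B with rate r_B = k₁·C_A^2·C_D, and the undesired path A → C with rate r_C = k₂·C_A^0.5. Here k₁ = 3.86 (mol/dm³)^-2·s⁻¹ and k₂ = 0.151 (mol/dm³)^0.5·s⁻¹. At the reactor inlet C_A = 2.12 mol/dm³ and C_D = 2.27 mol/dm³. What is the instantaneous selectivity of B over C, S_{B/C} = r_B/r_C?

179

S_{B/C} = r_B/r_C = (k₁·C_A^2·C_D)/(k₂·C_A^0.5) = (k₁/k₂)·C_A^1.5·C_D.
= (3.86×2.120^2×2.270) / (0.151×2.120^0.5) = 39.38/0.2199 = 179.
Since the desired path is higher order in A, keeping C_A high (PFR or concentrated feed) favours B.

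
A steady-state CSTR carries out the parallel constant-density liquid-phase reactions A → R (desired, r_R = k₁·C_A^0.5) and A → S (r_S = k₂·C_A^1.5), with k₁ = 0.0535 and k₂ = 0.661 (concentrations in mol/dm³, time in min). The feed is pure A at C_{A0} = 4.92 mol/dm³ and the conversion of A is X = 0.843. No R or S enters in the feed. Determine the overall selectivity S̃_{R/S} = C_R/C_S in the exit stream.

Exit C_A = C_{A0}(1−X) = 4.92×0.157 = 0.7724 mol/dm³.
In a CSTR the entire volume is at exit conditions, so r_R = 0.0535×0.7724^0.5 = 0.04702 and r_S = 0.661×0.7724^1.5 = 0.4487.
Overall selectivity = C_R/C_S = r_Rτ/(r_Sτ) = r_R/r_S = 0.105.

0.105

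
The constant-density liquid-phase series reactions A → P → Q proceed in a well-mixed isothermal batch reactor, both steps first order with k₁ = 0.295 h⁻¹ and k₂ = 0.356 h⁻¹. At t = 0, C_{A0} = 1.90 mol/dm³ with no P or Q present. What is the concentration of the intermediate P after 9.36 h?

Solving the coupled first-order balances gives C_P(t) = [k₁/(k₂−k₁)]·C_{A0}·(e^(−k₁t) − e^(−k₂t)).
e^(−k₁t) = e^(−0.295×9.36) = e^(−2.761) = 0.06322; e^(−k₂t) = e^(−3.332) = 0.03572.
C_P = 0.295×1.90/(0.356−0.295) × (0.06322−0.03572) = 9.189×0.02750 = 0.2527 mol/dm³.

0.253 mol/dm³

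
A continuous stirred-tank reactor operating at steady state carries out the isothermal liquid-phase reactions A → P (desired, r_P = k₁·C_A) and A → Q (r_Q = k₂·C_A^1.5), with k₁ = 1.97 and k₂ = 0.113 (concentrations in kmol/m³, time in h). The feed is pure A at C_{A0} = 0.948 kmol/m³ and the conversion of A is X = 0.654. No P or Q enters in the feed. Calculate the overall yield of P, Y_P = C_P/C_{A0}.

Exit C_A = C_{A0}(1−X) = 0.948×0.346 = 0.3280 kmol/m³.
A CSTR operates uniformly at the exit composition, giving r_P = 0.6462 and r_Q = 0.02123 (each k·C_A^n at C_A = 0.3280).
Fraction of consumed A going to P: r_P/(r_P+r_Q) = 0.9682.
C_P = 0.9682·C_{A0}·X = 0.9682×0.948×0.654 = 0.600 kmol/m³; Y_P = C_P/C_{A0} = 0.633.

0.633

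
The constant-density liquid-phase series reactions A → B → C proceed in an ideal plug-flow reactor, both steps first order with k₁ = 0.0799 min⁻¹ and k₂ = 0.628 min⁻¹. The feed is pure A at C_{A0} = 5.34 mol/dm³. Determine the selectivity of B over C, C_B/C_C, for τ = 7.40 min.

For first-order series with pure A initially, C_B(τ) = k₁C_{A0}/(k₂−k₁)·(e^(−k₁τ) − e^(−k₂τ)).
e^(−k₁τ) = e^(−0.0799×7.40) = e^(−0.5913) = 0.5536; e^(−k₂τ) = e^(−4.647) = 0.009588.
C_B = 0.0799×5.34/(0.628−0.0799) × (0.5536−0.009588) = 0.7784×0.5440 = 0.4235 mol/dm³.
C_A = C_{A0}e^(−k₁τ) = 2.956 mol/dm³, so C_C = C_{A0}−C_A−C_B = 1.960 mol/dm³; C_B/C_C = 0.216.

0.216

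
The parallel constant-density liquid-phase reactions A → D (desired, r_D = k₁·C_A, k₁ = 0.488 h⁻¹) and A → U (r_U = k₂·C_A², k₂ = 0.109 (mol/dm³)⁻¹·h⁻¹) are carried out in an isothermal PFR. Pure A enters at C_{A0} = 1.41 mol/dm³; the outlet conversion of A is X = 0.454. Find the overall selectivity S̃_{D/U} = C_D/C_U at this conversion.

4.13

C_A = C_{A0}(1−X) = 0.7699 mol/dm³.
Along a PFR/batch, dC_D/dC_A = −r_D/(r_D+r_U) = −k₁/(k₁+k₂·C_A).
Integrating from C_{A0} to C_A: C_D = (0.488/0.109)·ln[(0.488+0.109·1.41)/(0.488+0.109·0.770)] = 4.477·ln(0.6417/0.5719) = 0.5154 mol/dm³.
C_U = (C_{A0}−C_A)−C_D = 0.1248 mol/dm³; S̃_{D/U} = 0.5154/0.1248 = 4.13.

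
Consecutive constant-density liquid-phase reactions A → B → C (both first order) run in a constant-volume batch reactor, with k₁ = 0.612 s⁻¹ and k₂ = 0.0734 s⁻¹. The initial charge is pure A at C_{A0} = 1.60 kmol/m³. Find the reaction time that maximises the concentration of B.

3.94 s

Setting dC_B/dt = 0 gives t_opt = ln(k₂/k₁)/(k₂−k₁).
= ln(0.0734/0.612)/(0.0734−0.612) = ln(0.1199)/-0.5386 = -2.121/-0.5386 = 3.94 s.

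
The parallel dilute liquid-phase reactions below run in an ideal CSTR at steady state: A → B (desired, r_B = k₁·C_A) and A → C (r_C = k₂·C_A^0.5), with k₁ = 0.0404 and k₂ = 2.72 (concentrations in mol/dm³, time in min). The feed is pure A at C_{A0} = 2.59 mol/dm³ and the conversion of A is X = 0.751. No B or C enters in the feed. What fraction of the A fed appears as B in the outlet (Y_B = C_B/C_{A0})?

Exit C_A = C_{A0}(1−X) = 2.59×0.249 = 0.6449 mol/dm³.
Rates in a CSTR are evaluated at the outlet concentration: r_B = 0.0404×0.6449 = 0.02605, r_C = 2.72×0.6449^0.5 = 2.184.
Fraction of consumed A going to B: r_B/(r_B+r_C) = 0.01179.
C_B = 0.01179·C_{A0}·X = 0.01179×2.59×0.751 = 0.0229 mol/dm³; Y_B = C_B/C_{A0} = 0.00885.

0.00885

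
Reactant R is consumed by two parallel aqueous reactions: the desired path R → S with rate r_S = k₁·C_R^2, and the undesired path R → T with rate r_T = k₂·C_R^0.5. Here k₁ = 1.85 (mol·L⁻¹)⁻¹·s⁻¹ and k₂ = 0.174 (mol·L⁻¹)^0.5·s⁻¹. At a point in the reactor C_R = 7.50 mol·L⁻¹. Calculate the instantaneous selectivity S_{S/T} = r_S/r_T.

218

S_{S/T} = r_S/r_T = (k₁·C_R^2)/(k₂·C_R^0.5) = (k₁/k₂)·C_R^1.5.
= (1.85×7.500^2) / (0.174×7.500^0.5) = 104.1/0.4765 = 218.
Since the desired path is higher order in R, keeping C_R high (PFR or concentrated feed) favours S.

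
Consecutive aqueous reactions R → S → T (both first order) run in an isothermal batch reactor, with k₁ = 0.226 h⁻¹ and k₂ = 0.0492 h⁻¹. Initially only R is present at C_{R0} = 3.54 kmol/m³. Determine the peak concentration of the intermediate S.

Evaluating C_S at t_opt = ln(k₂/k₁)/(k₂−k₁) gives C_{S,max}/C_{R0} = (k₁/k₂)^[k₂/(k₂−k₁)].
= (0.226/0.0492)^(0.0492/(0.0492−0.226)) = (4.593)^(-0.2783) = 0.6542.
C_{S,max} = 0.6542×3.54 = 2.32 kmol/m³.

2.32 kmol/m³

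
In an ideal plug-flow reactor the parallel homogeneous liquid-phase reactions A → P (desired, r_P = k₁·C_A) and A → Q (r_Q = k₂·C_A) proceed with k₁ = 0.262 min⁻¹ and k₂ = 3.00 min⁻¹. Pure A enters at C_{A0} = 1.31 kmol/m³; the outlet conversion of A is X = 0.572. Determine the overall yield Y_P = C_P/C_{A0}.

0.0459

C_A = C_{A0}(1−X) = 0.5607 kmol/m³.
Both paths are first order in A, so the instantaneous fraction to P is constant: dC_P/d(−C_A) = k₁/(k₁+k₂) = 0.08032.
C_P = 0.08032·(C_{A0}−C_A) = 0.08032×0.7493 = 0.0602 kmol/m³.
Y_P = C_P/C_{A0} = 0.06018/1.31 = 0.0459.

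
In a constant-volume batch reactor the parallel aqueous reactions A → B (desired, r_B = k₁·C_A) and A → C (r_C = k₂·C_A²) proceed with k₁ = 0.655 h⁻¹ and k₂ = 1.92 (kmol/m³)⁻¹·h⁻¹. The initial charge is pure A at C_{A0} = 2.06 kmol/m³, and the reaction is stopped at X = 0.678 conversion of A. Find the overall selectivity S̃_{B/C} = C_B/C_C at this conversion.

C_A = C_{A0}(1−X) = 0.6633 kmol/m³.
Along a PFR/batch, dC_B/dC_A = −r_B/(r_B+r_C) = −k₁/(k₁+k₂·C_A).
Integrating from C_{A0} to C_A: C_B = (0.655/1.92)·ln[(0.655+1.92·2.06)/(0.655+1.92·0.663)] = 0.3411·ln(4.610/1.929) = 0.2973 kmol/m³.
C_C = (C_{A0}−C_A)−C_B = 1.099 kmol/m³; S̃_{B/C} = 0.2973/1.099 = 0.270.

0.270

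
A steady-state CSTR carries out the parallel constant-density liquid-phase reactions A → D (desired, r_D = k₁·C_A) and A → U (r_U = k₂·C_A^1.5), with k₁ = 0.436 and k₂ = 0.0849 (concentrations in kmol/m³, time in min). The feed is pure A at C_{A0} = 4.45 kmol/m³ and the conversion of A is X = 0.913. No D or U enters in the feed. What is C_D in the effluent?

3.62 kmol/m³

Exit C_A = C_{A0}(1−X) = 4.45×0.0870 = 0.3871 kmol/m³.
A CSTR operates uniformly at the exit composition, giving r_D = 0.1688 and r_U = 0.02045 (each k·C_A^n at C_A = 0.3871).
Fraction of consumed A going to D: r_D/(r_D+r_U) = 0.8919.
C_D = 0.8919·C_{A0}·X = 0.8919×4.45×0.913 = 3.62 kmol/m³.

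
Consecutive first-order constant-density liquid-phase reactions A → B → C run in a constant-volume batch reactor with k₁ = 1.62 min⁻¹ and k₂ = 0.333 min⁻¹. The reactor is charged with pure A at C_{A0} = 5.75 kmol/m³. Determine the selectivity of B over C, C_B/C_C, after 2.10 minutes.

Solving the coupled first-order balances gives C_B(t) = [k₁/(k₂−k₁)]·C_{A0}·(e^(−k₁t) − e^(−k₂t)).
e^(−k₁t) = e^(−1.62×2.10) = e^(−3.402) = 0.03331; e^(−k₂t) = e^(−0.6993) = 0.4969.
C_B = 1.62×5.75/(0.333−1.62) × (0.03331−0.4969) = (-7.238)×(-0.4636) = 3.356 kmol/m³.
C_A = C_{A0}e^(−k₁t) = 0.1915 kmol/m³, so C_C = C_{A0}−C_A−C_B = 2.203 kmol/m³; C_B/C_C = 1.52.

1.52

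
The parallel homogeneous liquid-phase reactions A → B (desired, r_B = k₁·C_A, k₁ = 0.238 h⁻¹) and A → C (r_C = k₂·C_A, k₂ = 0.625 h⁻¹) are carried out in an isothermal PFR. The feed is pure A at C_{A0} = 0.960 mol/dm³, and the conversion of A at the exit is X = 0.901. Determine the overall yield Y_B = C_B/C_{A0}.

C_A = C_{A0}(1−X) = 0.09504 mol/dm³.
Both paths are first order in A, so the instantaneous fraction to B is constant: dC_B/d(−C_A) = k₁/(k₁+k₂) = 0.2758.
C_B = 0.2758·(C_{A0}−C_A) = 0.2758×0.8650 = 0.239 mol/dm³.
Y_B = C_B/C_{A0} = 0.2385/0.960 = 0.248.

0.248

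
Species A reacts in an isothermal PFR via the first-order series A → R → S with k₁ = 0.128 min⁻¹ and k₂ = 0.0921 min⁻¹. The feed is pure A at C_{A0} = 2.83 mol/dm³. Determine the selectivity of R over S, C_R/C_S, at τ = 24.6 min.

The intermediate concentration in a first-order A→B→C sequence is C_R = k₁C_{A0}(e^(−k₁τ) − e^(−k₂τ))/(k₂−k₁).
e^(−k₁τ) = e^(−0.128×24.6) = e^(−3.149) = 0.04290; e^(−k₂τ) = e^(−2.266) = 0.1038.
C_R = 0.128×2.83/(0.0921−0.128) × (0.04290−0.1038) = (-10.09)×(-0.06086) = 0.6141 mol/dm³.
C_A = C_{A0}e^(−k₁τ) = 0.1214 mol/dm³, so C_S = C_{A0}−C_A−C_R = 2.095 mol/dm³; C_R/C_S = 0.293.

0.293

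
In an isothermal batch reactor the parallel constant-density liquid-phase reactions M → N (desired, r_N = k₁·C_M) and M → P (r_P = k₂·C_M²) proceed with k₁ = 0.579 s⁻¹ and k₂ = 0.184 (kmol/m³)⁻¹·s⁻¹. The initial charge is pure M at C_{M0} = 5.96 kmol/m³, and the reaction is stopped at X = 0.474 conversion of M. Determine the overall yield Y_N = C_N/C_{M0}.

C_M = C_{M0}(1−X) = 3.135 kmol/m³.
Along a PFR/batch, dC_N/dC_M = −r_N/(r_N+r_P) = −k₁/(k₁+k₂·C_M).
Integrating from C_{M0} to C_M: C_N = (0.579/0.184)·ln[(0.579+0.184·5.96)/(0.579+0.184·3.13)] = 3.147·ln(1.676/1.156) = 1.169 kmol/m³.
Y_N = C_N/C_{M0} = 1.169/5.96 = 0.196.

0.196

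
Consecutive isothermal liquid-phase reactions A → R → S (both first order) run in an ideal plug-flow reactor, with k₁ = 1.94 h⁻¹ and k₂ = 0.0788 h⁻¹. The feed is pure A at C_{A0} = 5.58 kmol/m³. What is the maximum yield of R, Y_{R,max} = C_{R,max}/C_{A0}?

0.873

Evaluating C_R at τ_opt = ln(k₂/k₁)/(k₂−k₁) gives C_{R,max}/C_{A0} = (k₁/k₂)^[k₂/(k₂−k₁)].
= (1.94/0.0788)^(0.0788/(0.0788−1.94)) = (24.62)^(-0.04234) = 0.8732.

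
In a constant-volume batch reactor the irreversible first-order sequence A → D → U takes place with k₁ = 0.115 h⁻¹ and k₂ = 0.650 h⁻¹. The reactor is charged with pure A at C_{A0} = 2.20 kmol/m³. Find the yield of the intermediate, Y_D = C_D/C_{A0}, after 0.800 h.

Solving the coupled first-order balances gives C_D(t) = [k₁/(k₂−k₁)]·C_{A0}·(e^(−k₁t) − e^(−k₂t)).
e^(−k₁t) = e^(−0.115×0.800) = e^(−0.09200) = 0.9121; e^(−k₂t) = e^(−0.5200) = 0.5945.
C_D = 0.115×2.20/(0.650−0.115) × (0.9121−0.5945) = 0.4729×0.3176 = 0.1502 kmol/m³.
Y_D = C_D/C_{A0} = 0.1502/2.20 = 0.0683.

0.0683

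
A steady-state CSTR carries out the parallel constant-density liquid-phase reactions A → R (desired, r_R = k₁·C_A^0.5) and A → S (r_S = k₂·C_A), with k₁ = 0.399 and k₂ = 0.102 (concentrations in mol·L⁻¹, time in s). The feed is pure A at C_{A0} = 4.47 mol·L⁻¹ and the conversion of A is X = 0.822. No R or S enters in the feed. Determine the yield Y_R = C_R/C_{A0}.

Exit C_A = C_{A0}(1−X) = 4.47×0.178 = 0.7957 mol·L⁻¹.
Rates in a CSTR are evaluated at the outlet concentration: r_R = 0.399×0.7957^0.5 = 0.3559, r_S = 0.102×0.7957 = 0.08116.
Fraction of consumed A going to R: r_R/(r_R+r_S) = 0.8143.
C_R = 0.8143·C_{A0}·X = 0.8143×4.47×0.822 = 2.99 mol·L⁻¹; Y_R = C_R/C_{A0} = 0.669.

0.669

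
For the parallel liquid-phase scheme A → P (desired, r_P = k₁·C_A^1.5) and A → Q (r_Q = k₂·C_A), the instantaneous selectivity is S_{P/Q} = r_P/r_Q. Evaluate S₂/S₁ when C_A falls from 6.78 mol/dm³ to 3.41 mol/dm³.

0.709

S_{P/Q} = (k₁/k₂)·C_A^0.5, so S₂/S₁ = (C_{A,2}/C_{A,1})^0.5.
= (3.41/6.78)^0.5 = (0.5029)^0.5 = 0.709.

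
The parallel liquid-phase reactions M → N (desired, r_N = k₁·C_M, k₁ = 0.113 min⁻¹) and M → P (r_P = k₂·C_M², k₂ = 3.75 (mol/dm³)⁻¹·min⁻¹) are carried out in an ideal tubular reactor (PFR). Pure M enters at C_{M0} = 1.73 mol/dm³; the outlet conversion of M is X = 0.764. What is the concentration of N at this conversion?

0.0419 mol/dm³

C_M = C_{M0}(1−X) = 0.4083 mol/dm³.
Along a PFR/batch, dC_N/dC_M = −r_N/(r_N+r_P) = −k₁/(k₁+k₂·C_M).
Integrating from C_{M0} to C_M: C_N = (0.113/3.75)·ln[(0.113+3.75·1.73)/(0.113+3.75·0.408)] = 0.03013·ln(6.601/1.644) = 0.04188 mol/dm³.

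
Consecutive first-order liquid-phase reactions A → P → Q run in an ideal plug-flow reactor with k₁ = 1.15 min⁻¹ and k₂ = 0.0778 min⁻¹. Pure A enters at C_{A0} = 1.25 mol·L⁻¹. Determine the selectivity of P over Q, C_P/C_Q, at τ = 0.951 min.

For first-order series with pure A initially, C_P(τ) = k₁C_{A0}/(k₂−k₁)·(e^(−k₁τ) − e^(−k₂τ)).
e^(−k₁τ) = e^(−1.15×0.951) = e^(−1.094) = 0.3350; e^(−k₂τ) = e^(−0.07399) = 0.9287.
C_P = 1.15×1.25/(0.0778−1.15) × (0.3350−0.9287) = (-1.341)×(-0.5937) = 0.7960 mol·L⁻¹.
C_A = C_{A0}e^(−k₁τ) = 0.4187 mol·L⁻¹, so C_Q = C_{A0}−C_A−C_P = 0.03530 mol·L⁻¹; C_P/C_Q = 22.6.

22.6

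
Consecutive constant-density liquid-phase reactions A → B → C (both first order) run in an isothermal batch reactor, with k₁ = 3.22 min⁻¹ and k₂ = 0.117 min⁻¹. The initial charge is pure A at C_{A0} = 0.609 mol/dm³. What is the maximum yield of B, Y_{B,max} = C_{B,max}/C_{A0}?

Evaluating C_B at t_opt = ln(k₂/k₁)/(k₂−k₁) gives C_{B,max}/C_{A0} = (k₁/k₂)^[k₂/(k₂−k₁)].
= (3.22/0.117)^(0.117/(0.117−3.22)) = (27.52)^(-0.03771) = 0.8825.

0.883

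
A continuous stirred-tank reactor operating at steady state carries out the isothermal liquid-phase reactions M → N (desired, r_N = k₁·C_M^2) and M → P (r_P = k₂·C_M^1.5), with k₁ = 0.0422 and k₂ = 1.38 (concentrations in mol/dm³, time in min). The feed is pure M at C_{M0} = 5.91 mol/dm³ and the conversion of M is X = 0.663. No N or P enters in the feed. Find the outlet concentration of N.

Exit C_M = C_{M0}(1−X) = 5.91×0.337 = 1.992 mol/dm³.
Rates in a CSTR are evaluated at the outlet concentration: r_N = 0.0422×1.992^2 = 0.1674, r_P = 1.38×1.992^1.5 = 3.879.
Fraction of consumed M going to N: r_N/(r_N+r_P) = 0.04137.
C_N = 0.04137·C_{M0}·X = 0.04137×5.91×0.663 = 0.162 mol/dm³.

0.162 mol/dm³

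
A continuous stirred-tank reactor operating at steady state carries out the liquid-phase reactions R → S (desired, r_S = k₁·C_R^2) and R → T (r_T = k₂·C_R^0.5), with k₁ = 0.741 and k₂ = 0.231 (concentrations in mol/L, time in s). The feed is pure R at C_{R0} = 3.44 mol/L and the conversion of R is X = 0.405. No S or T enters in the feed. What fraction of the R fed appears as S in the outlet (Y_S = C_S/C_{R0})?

0.366

Exit C_R = C_{R0}(1−X) = 3.44×0.595 = 2.047 mol/L.
A CSTR operates uniformly at the exit composition, giving r_S = 3.104 and r_T = 0.3305 (each k·C_R^n at C_R = 2.047).
Fraction of consumed R going to S: r_S/(r_S+r_T) = 0.9038.
C_S = 0.9038·C_{R0}·X = 0.9038×3.44×0.405 = 1.26 mol/L; Y_S = C_S/C_{R0} = 0.366.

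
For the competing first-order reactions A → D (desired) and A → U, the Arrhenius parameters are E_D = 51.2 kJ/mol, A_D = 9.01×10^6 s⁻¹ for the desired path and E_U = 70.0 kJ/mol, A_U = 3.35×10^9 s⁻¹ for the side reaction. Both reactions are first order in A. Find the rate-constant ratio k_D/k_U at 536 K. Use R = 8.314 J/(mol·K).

Since both paths have the same order in A, the concentration cancels and S_{D/U} = k_D/k_U = (A_D/A_U)·exp[(E_U−E_D)/(RT)].
(E_U−E_D)/(RT) = (70.0−51.2)×10³/(8.314×536) = 18800/4456 = 4.219.
k_D/k_U = (9.01×10^6/3.35×10^9)·exp(4.219) = 0.002690 × 67.95 = 0.183.
Since E_D < E_U, lowering the temperature improves selectivity toward D.

0.183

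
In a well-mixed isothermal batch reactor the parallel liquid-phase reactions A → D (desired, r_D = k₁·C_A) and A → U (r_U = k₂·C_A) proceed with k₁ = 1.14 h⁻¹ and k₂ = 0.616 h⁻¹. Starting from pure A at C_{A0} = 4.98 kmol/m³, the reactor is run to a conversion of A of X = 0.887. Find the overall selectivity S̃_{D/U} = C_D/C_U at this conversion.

C_A = C_{A0}(1−X) = 0.5627 kmol/m³.
Both paths are first order in A, so the instantaneous fraction to D is constant: dC_D/d(−C_A) = k₁/(k₁+k₂) = 0.6492.
C_D = 0.6492·(C_{A0}−C_A) = 0.6492×4.417 = 2.87 kmol/m³.
C_U = (C_{A0}−C_A)−C_D = 1.550 kmol/m³; S̃_{D/U} = 2.868/1.550 = 1.85.

1.85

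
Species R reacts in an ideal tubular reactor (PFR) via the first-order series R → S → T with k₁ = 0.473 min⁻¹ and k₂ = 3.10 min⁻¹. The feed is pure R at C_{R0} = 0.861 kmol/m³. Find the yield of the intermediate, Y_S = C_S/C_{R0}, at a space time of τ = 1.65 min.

For first-order series with pure R initially, C_S(τ) = k₁C_{R0}/(k₂−k₁)·(e^(−k₁τ) − e^(−k₂τ)).
e^(−k₁τ) = e^(−0.473×1.65) = e^(−0.7804) = 0.4582; e^(−k₂τ) = e^(−5.115) = 0.006006.
C_S = 0.473×0.861/(3.10−0.473) × (0.4582−0.006006) = 0.1550×0.4522 = 0.07010 kmol/m³.
Y_S = C_S/C_{R0} = 0.07010/0.861 = 0.0814.

0.0814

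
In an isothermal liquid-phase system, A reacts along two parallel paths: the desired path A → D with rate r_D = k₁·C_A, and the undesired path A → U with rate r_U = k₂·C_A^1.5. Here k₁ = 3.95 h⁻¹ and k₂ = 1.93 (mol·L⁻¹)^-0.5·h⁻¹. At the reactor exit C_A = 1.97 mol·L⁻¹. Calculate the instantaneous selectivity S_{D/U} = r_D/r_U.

S_{D/U} = r_D/r_U = (k₁·C_A)/(k₂·C_A^1.5) = (k₁/k₂)·C_A^-0.5.
= (3.95×1.970) / (1.93×1.970^1.5) = 7.782/5.337 = 1.46.
The undesired path is higher order in A, so low C_A (CSTR or dilute feed) favours D.

1.46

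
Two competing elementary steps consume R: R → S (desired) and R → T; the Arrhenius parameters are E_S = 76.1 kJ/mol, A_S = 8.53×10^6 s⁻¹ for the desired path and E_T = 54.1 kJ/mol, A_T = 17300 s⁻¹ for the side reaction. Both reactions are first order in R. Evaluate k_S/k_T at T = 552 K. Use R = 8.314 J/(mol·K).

With equal orders, S_{S/T} = k_S/k_T = (A_S/A_T)·exp[(E_T−E_S)/(RT)].
(E_T−E_S)/(RT) = (54.1−76.1)×10³/(8.314×552) = -22000/4589 = -4.794.
k_S/k_T = (8.53×10^6/17300)·exp(-4.794) = 493.1 × 0.008282 = 4.08.

4.08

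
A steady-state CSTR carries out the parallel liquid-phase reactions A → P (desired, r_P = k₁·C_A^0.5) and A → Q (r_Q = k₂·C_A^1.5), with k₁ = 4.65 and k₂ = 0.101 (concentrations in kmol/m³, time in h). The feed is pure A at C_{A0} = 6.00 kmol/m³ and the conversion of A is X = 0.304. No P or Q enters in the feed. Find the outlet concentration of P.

Exit C_A = C_{A0}(1−X) = 6.00×0.696 = 4.176 kmol/m³.
A CSTR operates uniformly at the exit composition, giving r_P = 9.502 and r_Q = 0.8619 (each k·C_A^n at C_A = 4.176).
Fraction of consumed A going to P: r_P/(r_P+r_Q) = 0.9168.
C_P = 0.9168·C_{A0}·X = 0.9168×6.00×0.304 = 1.67 kmol/m³.

1.67 kmol/m³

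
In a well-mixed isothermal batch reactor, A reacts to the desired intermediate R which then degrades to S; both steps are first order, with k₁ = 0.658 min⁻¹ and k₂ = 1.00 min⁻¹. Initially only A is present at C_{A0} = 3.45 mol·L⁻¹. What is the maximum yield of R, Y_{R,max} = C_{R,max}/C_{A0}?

0.294

For a first-order series the maximum intermediate yield is C_{R,max}/C_{A0} = (k₁/k₂)^[k₂/(k₂−k₁)].
= (0.658/1.00)^(1.00/(1.00−0.658)) = (0.6580)^(2.924) = 0.2941.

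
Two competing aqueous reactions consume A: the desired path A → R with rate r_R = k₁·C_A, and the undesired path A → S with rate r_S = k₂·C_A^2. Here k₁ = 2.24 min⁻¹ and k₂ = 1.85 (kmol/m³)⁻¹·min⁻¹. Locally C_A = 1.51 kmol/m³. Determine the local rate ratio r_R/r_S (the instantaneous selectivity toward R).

0.802

S_{R/S} = r_R/r_S = (k₁·C_A)/(k₂·C_A^2) = (k₁/k₂)·C_A⁻¹.
= (2.24×1.510) / (1.85×1.510^2) = 3.382/4.218 = 0.802.
The undesired path is higher order in A, so low C_A (CSTR or dilute feed) favours R.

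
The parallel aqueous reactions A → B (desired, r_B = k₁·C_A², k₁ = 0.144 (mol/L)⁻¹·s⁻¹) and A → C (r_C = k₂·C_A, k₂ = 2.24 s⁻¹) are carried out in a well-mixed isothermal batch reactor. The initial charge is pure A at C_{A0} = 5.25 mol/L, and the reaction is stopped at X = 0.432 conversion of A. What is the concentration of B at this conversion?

C_A = C_{A0}(1−X) = 2.982 mol/L.
Along a PFR/batch, dC_C/dC_A = −r_C/(r_B+r_C) = −k₂/(k₂+k₁·C_A).
Integrating from C_{A0} to C_A: C_C = (2.24/0.144)·ln[(2.24+0.144·5.25)/(2.24+0.144·2.98)] = 15.56·ln(2.996/2.669) = 1.795 mol/L.
Then C_B = (C_{A0}−C_A) − C_C = 2.268 − 1.795 = 0.4726 mol/L.

0.473 mol/L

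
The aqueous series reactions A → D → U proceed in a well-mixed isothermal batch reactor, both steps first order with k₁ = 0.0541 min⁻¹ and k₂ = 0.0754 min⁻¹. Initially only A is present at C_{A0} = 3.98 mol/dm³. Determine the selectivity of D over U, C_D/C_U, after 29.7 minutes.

For first-order series with pure A initially, C_D(t) = k₁C_{A0}/(k₂−k₁)·(e^(−k₁t) − e^(−k₂t)).
e^(−k₁t) = e^(−0.0541×29.7) = e^(−1.607) = 0.2005; e^(−k₂t) = e^(−2.239) = 0.1065.
C_D = 0.0541×3.98/(0.0754−0.0541) × (0.2005−0.1065) = 10.11×0.09401 = 0.9503 mol/dm³.
C_A = C_{A0}e^(−k₁t) = 0.7981 mol/dm³, so C_U = C_{A0}−C_A−C_D = 2.232 mol/dm³; C_D/C_U = 0.426.

0.426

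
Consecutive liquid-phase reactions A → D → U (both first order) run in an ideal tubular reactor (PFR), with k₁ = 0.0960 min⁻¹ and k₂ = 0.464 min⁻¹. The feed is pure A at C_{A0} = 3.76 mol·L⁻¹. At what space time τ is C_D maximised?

For first-order series the maximum of C_D occurs at τ_opt = ln(k₂/k₁)/(k₂−k₁).
= ln(0.464/0.0960)/(0.464−0.0960) = ln(4.833)/0.3680 = 1.576/0.3680 = 4.28 min.

4.28 min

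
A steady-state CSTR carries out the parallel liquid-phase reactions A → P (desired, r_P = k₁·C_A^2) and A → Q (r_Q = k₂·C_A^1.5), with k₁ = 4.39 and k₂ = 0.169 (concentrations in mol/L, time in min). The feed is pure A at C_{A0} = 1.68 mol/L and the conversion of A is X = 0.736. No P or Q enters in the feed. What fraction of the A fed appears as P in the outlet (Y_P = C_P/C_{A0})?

Exit C_A = C_{A0}(1−X) = 1.68×0.264 = 0.4435 mol/L.
Rates in a CSTR are evaluated at the outlet concentration: r_P = 4.39×0.4435^2 = 0.8636, r_Q = 0.169×0.4435^1.5 = 0.04992.
Fraction of consumed A going to P: r_P/(r_P+r_Q) = 0.9454.
C_P = 0.9454·C_{A0}·X = 0.9454×1.68×0.736 = 1.17 mol/L; Y_P = C_P/C_{A0} = 0.696.

0.696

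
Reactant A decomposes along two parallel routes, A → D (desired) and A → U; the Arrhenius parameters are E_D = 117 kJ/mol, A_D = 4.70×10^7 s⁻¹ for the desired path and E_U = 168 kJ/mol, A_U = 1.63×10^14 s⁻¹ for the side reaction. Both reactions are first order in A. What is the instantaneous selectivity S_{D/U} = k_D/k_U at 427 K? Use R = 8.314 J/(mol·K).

0.500

k_D/k_U = (A_D/A_U)·exp[−(E_D−E_U)/(RT)] = (A_D/A_U)·exp[(E_U−E_D)/(RT)].
(E_U−E_D)/(RT) = (168−117)×10³/(8.314×427) = 51000/3550 = 14.37.
k_D/k_U = (4.70×10^7/1.63×10^14)·exp(14.37) = 2.883×10^-7 × 1.734×10^6 = 0.500.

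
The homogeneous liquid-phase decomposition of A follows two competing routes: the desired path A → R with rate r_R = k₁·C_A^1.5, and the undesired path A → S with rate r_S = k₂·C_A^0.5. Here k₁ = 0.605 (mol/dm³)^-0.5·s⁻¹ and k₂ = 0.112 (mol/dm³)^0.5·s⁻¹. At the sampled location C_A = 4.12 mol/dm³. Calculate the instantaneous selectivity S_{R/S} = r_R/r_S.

S_{R/S} = r_R/r_S = (k₁·C_A^1.5)/(k₂·C_A^0.5) = (k₁/k₂)·C_A.
= (0.605×4.120^1.5) / (0.112×4.120^0.5) = 5.059/0.2273 = 22.3.
Since the desired path is higher order in A, keeping C_A high (PFR or concentrated feed) favours R.

22.3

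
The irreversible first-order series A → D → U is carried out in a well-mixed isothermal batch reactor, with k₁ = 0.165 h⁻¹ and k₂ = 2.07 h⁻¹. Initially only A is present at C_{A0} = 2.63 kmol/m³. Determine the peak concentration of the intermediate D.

0.168 kmol/m³

For a first-order series the maximum intermediate yield is C_{D,max}/C_{A0} = (k₁/k₂)^[k₂/(k₂−k₁)].
= (0.165/2.07)^(2.07/(2.07−0.165)) = (0.07971)^(1.087) = 0.06403.
C_{D,max} = 0.06403×2.63 = 0.168 kmol/m³.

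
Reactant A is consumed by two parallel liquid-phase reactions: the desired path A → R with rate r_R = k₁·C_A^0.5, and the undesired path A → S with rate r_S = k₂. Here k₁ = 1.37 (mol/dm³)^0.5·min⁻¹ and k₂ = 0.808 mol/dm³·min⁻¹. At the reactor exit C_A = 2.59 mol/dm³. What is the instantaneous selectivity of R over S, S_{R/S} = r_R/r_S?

2.73

S_{R/S} = r_R/r_S = (k₁·C_A^0.5)/(k₂) = (k₁/k₂)·C_A^0.5.
= (1.37×2.590^0.5) / (0.808) = 2.205/0.8080 = 2.73.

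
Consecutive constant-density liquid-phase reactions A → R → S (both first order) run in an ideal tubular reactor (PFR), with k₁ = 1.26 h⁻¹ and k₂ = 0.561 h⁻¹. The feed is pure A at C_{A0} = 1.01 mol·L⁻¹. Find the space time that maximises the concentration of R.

1.16 h

Setting dC_R/dτ = 0 gives τ_opt = ln(k₂/k₁)/(k₂−k₁).
= ln(0.561/1.26)/(0.561−1.26) = ln(0.4452)/-0.6990 = -0.8091/-0.6990 = 1.16 h.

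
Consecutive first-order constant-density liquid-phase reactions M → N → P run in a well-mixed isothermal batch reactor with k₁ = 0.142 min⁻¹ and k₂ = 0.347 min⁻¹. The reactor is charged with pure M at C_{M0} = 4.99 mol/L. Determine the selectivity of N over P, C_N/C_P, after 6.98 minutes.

Solving the coupled first-order balances gives C_N(t) = [k₁/(k₂−k₁)]·C_{M0}·(e^(−k₁t) − e^(−k₂t)).
e^(−k₁t) = e^(−0.142×6.98) = e^(−0.9912) = 0.3711; e^(−k₂t) = e^(−2.422) = 0.08874.
C_N = 0.142×4.99/(0.347−0.142) × (0.3711−0.08874) = 3.456×0.2824 = 0.9761 mol/L.
C_M = C_{M0}e^(−k₁t) = 1.852 mol/L, so C_P = C_{M0}−C_M−C_N = 2.162 mol/L; C_N/C_P = 0.452.

0.452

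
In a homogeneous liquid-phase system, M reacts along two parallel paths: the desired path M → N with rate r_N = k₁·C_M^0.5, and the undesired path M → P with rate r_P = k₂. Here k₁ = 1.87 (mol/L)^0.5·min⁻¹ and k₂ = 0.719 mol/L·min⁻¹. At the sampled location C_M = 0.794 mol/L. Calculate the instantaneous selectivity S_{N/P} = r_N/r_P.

S_{N/P} = r_N/r_P = (k₁·C_M^0.5)/(k₂) = (k₁/k₂)·C_M^0.5.
= (1.87×0.7940^0.5) / (0.719) = 1.666/0.7190 = 2.32.

2.32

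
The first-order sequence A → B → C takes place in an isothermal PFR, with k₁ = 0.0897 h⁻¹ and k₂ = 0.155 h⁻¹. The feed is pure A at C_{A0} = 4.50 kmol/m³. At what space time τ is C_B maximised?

Setting dC_B/dτ = 0 gives τ_opt = ln(k₂/k₁)/(k₂−k₁).
= ln(0.155/0.0897)/(0.155−0.0897) = ln(1.728)/0.06530 = 0.5470/0.06530 = 8.38 h.

8.38 h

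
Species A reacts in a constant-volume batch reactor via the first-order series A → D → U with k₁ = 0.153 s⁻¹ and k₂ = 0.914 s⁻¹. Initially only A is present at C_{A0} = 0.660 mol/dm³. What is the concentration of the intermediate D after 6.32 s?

For first-order series with pure A initially, C_D(t) = k₁C_{A0}/(k₂−k₁)·(e^(−k₁t) − e^(−k₂t)).
e^(−k₁t) = e^(−0.153×6.32) = e^(−0.9670) = 0.3802; e^(−k₂t) = e^(−5.776) = 0.003100.
C_D = 0.153×0.660/(0.914−0.153) × (0.3802−0.003100) = 0.1327×0.3771 = 0.05004 mol/dm³.

0.0500 mol/dm³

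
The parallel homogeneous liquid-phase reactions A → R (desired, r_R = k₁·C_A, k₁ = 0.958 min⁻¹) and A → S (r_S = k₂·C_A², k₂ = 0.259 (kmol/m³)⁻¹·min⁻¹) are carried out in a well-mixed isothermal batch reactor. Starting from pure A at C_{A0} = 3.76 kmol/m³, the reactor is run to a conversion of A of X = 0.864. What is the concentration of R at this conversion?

C_A = C_{A0}(1−X) = 0.5114 kmol/m³.
Along a PFR/batch, dC_R/dC_A = −r_R/(r_R+r_S) = −k₁/(k₁+k₂·C_A).
Integrating from C_{A0} to C_A: C_R = (0.958/0.259)·ln[(0.958+0.259·3.76)/(0.958+0.259·0.511)] = 3.699·ln(1.932/1.090) = 2.115 kmol/m³.

2.12 kmol/m³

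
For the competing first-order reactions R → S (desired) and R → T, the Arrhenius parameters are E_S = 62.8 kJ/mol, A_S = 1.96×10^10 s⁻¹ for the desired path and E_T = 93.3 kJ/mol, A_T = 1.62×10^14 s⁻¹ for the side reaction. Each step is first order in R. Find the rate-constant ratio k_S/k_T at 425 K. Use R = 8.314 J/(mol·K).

0.678

k_S/k_T = (A_S/A_T)·exp[−(E_S−E_T)/(RT)] = (A_S/A_T)·exp[(E_T−E_S)/(RT)].
(E_T−E_S)/(RT) = (93.3−62.8)×10³/(8.314×425) = 30500/3533 = 8.632.
k_S/k_T = (1.96×10^10/1.62×10^14)·exp(8.632) = 1.210×10^-4 × 5607 = 0.678.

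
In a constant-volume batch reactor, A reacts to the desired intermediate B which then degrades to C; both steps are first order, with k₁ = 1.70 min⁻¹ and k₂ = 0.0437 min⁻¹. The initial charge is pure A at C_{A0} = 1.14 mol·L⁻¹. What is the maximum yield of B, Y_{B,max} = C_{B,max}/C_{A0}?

Evaluating C_B at t_opt = ln(k₂/k₁)/(k₂−k₁) gives C_{B,max}/C_{A0} = (k₁/k₂)^[k₂/(k₂−k₁)].
= (1.70/0.0437)^(0.0437/(0.0437−1.70)) = (38.90)^(-0.02638) = 0.9079.

0.908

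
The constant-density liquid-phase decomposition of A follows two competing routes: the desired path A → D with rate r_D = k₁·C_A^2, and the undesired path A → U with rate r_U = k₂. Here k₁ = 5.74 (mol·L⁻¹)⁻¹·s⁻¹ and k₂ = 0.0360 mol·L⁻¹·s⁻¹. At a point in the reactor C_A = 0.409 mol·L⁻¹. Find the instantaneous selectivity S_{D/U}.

26.7

S_{D/U} = r_D/r_U = (k₁·C_A^2)/(k₂) = (k₁/k₂)·C_A^2.
= (5.74×0.4090^2) / (0.0360) = 0.9602/0.03600 = 26.7.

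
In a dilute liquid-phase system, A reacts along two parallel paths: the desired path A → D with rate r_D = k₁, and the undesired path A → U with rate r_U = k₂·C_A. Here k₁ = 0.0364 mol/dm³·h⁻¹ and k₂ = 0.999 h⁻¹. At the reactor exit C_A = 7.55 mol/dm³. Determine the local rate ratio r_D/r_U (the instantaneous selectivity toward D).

0.00483

S_{D/U} = r_D/r_U = (k₁)/(k₂·C_A) = (k₁/k₂)·C_A⁻¹.
= (0.0364) / (0.999×7.550) = 0.03640/7.542 = 0.00483.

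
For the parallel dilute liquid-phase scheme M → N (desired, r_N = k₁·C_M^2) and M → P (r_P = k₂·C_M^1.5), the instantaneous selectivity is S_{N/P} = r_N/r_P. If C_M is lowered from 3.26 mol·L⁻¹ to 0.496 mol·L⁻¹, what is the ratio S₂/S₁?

S_{N/P} = (k₁/k₂)·C_M^0.5, so S₂/S₁ = (C_{M,2}/C_{M,1})^0.5.
= (0.496/3.26)^0.5 = (0.1521)^0.5 = 0.390.

0.390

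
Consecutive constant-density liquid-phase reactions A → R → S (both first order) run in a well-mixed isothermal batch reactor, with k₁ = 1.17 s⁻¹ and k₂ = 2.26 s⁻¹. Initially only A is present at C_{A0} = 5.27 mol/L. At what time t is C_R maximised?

0.604 s

Setting dC_R/dt = 0 gives t_opt = ln(k₂/k₁)/(k₂−k₁).
= ln(2.26/1.17)/(2.26−1.17) = ln(1.932)/1.090 = 0.6584/1.090 = 0.604 s.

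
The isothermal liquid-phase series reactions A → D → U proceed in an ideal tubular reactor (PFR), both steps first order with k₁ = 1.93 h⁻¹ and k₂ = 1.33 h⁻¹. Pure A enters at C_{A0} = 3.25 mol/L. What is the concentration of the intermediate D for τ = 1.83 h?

For first-order series with pure A initially, C_D(τ) = k₁C_{A0}/(k₂−k₁)·(e^(−k₁τ) − e^(−k₂τ)).
e^(−k₁τ) = e^(−1.93×1.83) = e^(−3.532) = 0.02925; e^(−k₂τ) = e^(−2.434) = 0.08769.
C_D = 1.93×3.25/(1.33−1.93) × (0.02925−0.08769) = (-10.45)×(-0.05844) = 0.6110 mol/L.

0.611 mol/L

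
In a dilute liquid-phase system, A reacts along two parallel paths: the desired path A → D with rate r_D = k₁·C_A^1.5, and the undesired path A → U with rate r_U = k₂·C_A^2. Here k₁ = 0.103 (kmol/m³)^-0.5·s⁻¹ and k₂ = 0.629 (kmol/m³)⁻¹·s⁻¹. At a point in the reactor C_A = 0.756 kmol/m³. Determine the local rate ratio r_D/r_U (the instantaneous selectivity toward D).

0.188

S_{D/U} = r_D/r_U = (k₁·C_A^1.5)/(k₂·C_A^2) = (k₁/k₂)·C_A^-0.5.
= (0.103×0.7560^1.5) / (0.629×0.7560^2) = 0.06770/0.3595 = 0.188.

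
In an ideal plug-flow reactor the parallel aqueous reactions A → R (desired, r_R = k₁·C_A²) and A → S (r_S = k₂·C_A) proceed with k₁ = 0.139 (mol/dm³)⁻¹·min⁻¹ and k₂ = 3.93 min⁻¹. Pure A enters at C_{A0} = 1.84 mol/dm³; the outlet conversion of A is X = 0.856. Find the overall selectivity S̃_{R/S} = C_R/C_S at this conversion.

C_A = C_{A0}(1−X) = 0.2650 mol/dm³.
Along a PFR/batch, dC_S/dC_A = −r_S/(r_R+r_S) = −k₂/(k₂+k₁·C_A).
Integrating from C_{A0} to C_A: C_S = (3.93/0.139)·ln[(3.93+0.139·1.84)/(3.93+0.139·0.265)] = 28.27·ln(4.186/3.967) = 1.519 mol/dm³.
Then C_R = (C_{A0}−C_A) − C_S = 1.575 − 1.519 = 0.05616 mol/dm³.
S̃_{R/S} = C_R/C_S = 0.05616/1.519 = 0.0370.

0.0370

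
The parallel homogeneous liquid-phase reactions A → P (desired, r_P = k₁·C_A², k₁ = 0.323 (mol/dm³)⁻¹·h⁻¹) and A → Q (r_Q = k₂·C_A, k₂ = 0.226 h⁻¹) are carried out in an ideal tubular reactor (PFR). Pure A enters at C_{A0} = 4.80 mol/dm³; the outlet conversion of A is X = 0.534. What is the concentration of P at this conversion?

2.12 mol/dm³

C_A = C_{A0}(1−X) = 2.237 mol/dm³.
Along a PFR/batch, dC_Q/dC_A = −r_Q/(r_P+r_Q) = −k₂/(k₂+k₁·C_A).
Integrating from C_{A0} to C_A: C_Q = (0.226/0.323)·ln[(0.226+0.323·4.80)/(0.226+0.323·2.24)] = 0.6997·ln(1.776/0.9485) = 0.4390 mol/dm³.
Then C_P = (C_{A0}−C_A) − C_Q = 2.563 − 0.4390 = 2.124 mol/dm³.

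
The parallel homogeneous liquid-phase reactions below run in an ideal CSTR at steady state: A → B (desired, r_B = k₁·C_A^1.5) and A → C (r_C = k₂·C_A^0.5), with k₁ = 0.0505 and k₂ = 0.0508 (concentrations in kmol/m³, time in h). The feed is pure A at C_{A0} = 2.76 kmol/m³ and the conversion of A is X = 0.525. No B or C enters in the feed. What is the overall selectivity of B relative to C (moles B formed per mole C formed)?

1.30

Exit C_A = C_{A0}(1−X) = 2.76×0.475 = 1.311 kmol/m³.
A CSTR operates uniformly at the exit composition, giving r_B = 0.07580 and r_C = 0.05817 (each k·C_A^n at C_A = 1.311).
Overall selectivity = C_B/C_C = r_Bτ/(r_Cτ) = r_B/r_C = 1.30.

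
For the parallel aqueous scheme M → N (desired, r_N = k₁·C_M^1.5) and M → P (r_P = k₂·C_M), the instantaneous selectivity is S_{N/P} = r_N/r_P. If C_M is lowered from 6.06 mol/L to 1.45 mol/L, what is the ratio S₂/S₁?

S_{N/P} = (k₁/k₂)·C_M^0.5, so S₂/S₁ = (C_{M,2}/C_{M,1})^0.5.
= (1.45/6.06)^0.5 = (0.2393)^0.5 = 0.489.

0.489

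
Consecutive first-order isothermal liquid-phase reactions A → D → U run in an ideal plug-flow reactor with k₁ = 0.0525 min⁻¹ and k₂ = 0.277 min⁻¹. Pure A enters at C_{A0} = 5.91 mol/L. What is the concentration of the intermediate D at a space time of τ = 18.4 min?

For first-order series with pure A initially, C_D(τ) = k₁C_{A0}/(k₂−k₁)·(e^(−k₁τ) − e^(−k₂τ)).
e^(−k₁τ) = e^(−0.0525×18.4) = e^(−0.9660) = 0.3806; e^(−k₂τ) = e^(−5.097) = 0.006116.
C_D = 0.0525×5.91/(0.277−0.0525) × (0.3806−0.006116) = 1.382×0.3745 = 0.5176 mol/L.

0.518 mol/L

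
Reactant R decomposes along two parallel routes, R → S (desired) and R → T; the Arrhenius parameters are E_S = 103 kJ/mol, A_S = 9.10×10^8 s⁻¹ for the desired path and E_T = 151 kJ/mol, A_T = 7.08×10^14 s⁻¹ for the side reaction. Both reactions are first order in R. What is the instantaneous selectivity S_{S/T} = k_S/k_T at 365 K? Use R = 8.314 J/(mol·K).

Since both paths have the same order in R, the concentration cancels and S_{S/T} = k_S/k_T = (A_S/A_T)·exp[(E_T−E_S)/(RT)].
(E_T−E_S)/(RT) = (151−103)×10³/(8.314×365) = 48000/3035 = 15.82.
k_S/k_T = (9.10×10^8/7.08×10^14)·exp(15.82) = 1.285×10^-6 × 7.404×10^6 = 9.52.
Since E_S < E_T, lowering the temperature improves selectivity toward S.

9.52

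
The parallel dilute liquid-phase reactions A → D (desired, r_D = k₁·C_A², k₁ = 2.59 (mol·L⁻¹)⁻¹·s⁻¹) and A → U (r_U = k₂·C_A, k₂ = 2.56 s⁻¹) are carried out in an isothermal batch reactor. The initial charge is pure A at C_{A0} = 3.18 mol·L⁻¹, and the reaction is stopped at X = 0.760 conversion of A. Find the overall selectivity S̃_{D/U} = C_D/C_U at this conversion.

1.82

C_A = C_{A0}(1−X) = 0.7632 mol·L⁻¹.
Along a PFR/batch, dC_U/dC_A = −r_U/(r_D+r_U) = −k₂/(k₂+k₁·C_A).
Integrating from C_{A0} to C_A: C_U = (2.56/2.59)·ln[(2.56+2.59·3.18)/(2.56+2.59·0.763)] = 0.9884·ln(10.80/4.537) = 0.8570 mol·L⁻¹.
Then C_D = (C_{A0}−C_A) − C_U = 2.417 − 0.8570 = 1.560 mol·L⁻¹.
S̃_{D/U} = C_D/C_U = 1.560/0.8570 = 1.82.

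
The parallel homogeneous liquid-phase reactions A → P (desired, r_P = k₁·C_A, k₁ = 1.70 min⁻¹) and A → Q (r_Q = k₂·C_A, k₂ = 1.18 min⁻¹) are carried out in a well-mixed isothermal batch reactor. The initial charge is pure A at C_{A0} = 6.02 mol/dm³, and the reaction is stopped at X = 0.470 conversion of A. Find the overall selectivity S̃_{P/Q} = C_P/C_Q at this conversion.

C_A = C_{A0}(1−X) = 3.191 mol/dm³.
Both paths are first order in A, so the instantaneous fraction to P is constant: dC_P/d(−C_A) = k₁/(k₁+k₂) = 0.5903.
C_P = 0.5903·(C_{A0}−C_A) = 0.5903×2.829 = 1.67 mol/dm³.
C_Q = (C_{A0}−C_A)−C_P = 1.159 mol/dm³; S̃_{P/Q} = 1.670/1.159 = 1.44.

1.44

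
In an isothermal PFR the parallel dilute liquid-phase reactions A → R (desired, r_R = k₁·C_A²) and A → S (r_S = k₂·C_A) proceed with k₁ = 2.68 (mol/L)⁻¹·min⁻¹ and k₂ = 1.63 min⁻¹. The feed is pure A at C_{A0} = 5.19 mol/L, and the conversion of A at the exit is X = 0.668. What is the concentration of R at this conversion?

2.91 mol/L

C_A = C_{A0}(1−X) = 1.723 mol/L.
Along a PFR/batch, dC_S/dC_A = −r_S/(r_R+r_S) = −k₂/(k₂+k₁·C_A).
Integrating from C_{A0} to C_A: C_S = (1.63/2.68)·ln[(1.63+2.68·5.19)/(1.63+2.68·1.72)] = 0.6082·ln(15.54/6.248) = 0.5542 mol/L.
Then C_R = (C_{A0}−C_A) − C_S = 3.467 − 0.5542 = 2.913 mol/L.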